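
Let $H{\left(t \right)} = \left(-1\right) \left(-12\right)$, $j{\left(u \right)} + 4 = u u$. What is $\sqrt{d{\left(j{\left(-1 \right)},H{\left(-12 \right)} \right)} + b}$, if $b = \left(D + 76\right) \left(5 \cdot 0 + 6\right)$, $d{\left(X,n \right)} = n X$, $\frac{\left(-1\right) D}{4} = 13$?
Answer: $6 \sqrt{3} \approx 10.392$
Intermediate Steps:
$j{\left(u \right)} = -4 + u^{2}$ ($j{\left(u \right)} = -4 + u u = -4 + u^{2}$)
$D = -52$ ($D = \left(-4\right) 13 = -52$)
$H{\left(t \right)} = 12$
$d{\left(X,n \right)} = X n$
$b = 144$ ($b = \left(-52 + 76\right) \left(5 \cdot 0 + 6\right) = 24 \left(0 + 6\right) = 24 \cdot 6 = 144$)
$\sqrt{d{\left(j{\left(-1 \right)},H{\left(-12 \right)} \right)} + b} = \sqrt{\left(-4 + \left(-1\right)^{2}\right) 12 + 144} = \sqrt{\left(-4 + 1\right) 12 + 144} = \sqrt{\left(-3\right) 12 + 144} = \sqrt{-36 + 144} = \sqrt{108} = 6 \sqrt{3}$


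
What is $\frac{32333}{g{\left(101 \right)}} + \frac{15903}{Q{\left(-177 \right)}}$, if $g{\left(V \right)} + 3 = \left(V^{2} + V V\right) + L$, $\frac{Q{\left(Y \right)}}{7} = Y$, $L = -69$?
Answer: $- \frac{94415801}{8396290} \approx -11.245$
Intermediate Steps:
$Q{\left(Y \right)} = 7 Y$
$g{\left(V \right)} = -72 + 2 V^{2}$ ($g{\left(V \right)} = -3 - \left(69 - V^{2} - V V\right) = -3 + \left(\left(V^{2} + V^{2}\right) - 69\right) = -3 + \left(2 V^{2} - 69\right) = -3 + \left(-69 + 2 V^{2}\right) = -72 + 2 V^{2}$)
$\frac{32333}{g{\left(101 \right)}} + \frac{15903}{Q{\left(-177 \right)}} = \frac{32333}{-72 + 2 \cdot 101^{2}} + \frac{15903}{7 \left(-177\right)} = \frac{32333}{-72 + 2 \cdot 10201} + \frac{15903}{-1239} = \frac{32333}{-72 + 20402} + 15903 \left(- \frac{1}{1239}\right) = \frac{32333}{20330} - \frac{5301}{413} = - \frac{94415801}{8396290}$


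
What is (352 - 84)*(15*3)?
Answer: 12060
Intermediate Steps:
(352 - 84)*(15*3) = 268*45 = 12060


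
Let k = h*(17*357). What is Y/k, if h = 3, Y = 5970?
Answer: 1990/6069 ≈ 0.32790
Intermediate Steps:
k = 18207 (k = 3*(17*357) = 3*6069 = 18207)
Y/k = 5970/18207 = 5970*(1/18207) = 1990/6069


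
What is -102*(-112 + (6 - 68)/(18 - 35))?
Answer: 11052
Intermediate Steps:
-102*(-112 + (6 - 68)/(18 - 35)) = -102*(-112 - 62/(-17)) = -102*(-112 - 62*(-1/17)) = -102*(-112 + 62/17) = -102*(-1842/17) = 11052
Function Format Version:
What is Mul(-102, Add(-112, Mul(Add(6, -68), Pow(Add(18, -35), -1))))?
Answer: 11052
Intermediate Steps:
Mul(-102, Add(-112, Mul(Add(6, -68), Pow(Add(18, -35), -1)))) = Mul(-102, Add(-112, Mul(-62, Pow(-17, -1)))) = Mul(-102, Add(-112, Mul(-62, Rational(-1, 17)))) = Mul(-102, Add(-112, Rational(62, 17))) = Mul(-102, Rational(-1842, 17)) = 11052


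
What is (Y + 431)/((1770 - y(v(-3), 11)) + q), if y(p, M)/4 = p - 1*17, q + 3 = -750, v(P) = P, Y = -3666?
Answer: -3235/1097 ≈ -2.9490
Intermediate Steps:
q = -753 (q = -3 - 750 = -753)
y(p, M) = -68 + 4*p (y(p, M) = 4*(p - 1*17) = 4*(p - 17) = 4*(-17 + p) = -68 + 4*p)
(Y + 431)/((1770 - y(v(-3), 11)) + q) = (-3666 + 431)/((1770 - (-68 + 4*(-3))) - 753) = -3235/((1770 - (-68 - 12)) - 753) = -3235/((1770 - 1*(-80)) - 753) = -3235/((1770 + 80) - 753) = -3235/(1850 - 753) = -3235/1097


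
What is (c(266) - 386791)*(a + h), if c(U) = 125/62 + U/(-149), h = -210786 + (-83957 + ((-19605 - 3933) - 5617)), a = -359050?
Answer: 1220145719686250/4619 ≈ 2.6416e+11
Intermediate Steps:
h = -323898 (h = -210786 + (-83957 + (-23538 - 5617)) = -210786 + (-83957 - 29155) = -210786 - 113112 = -323898)
c(U) = 125/62 - U/149 (c(U) = 125*(1/62) + U*(-1/149) = 125/62 - U/149)
(c(266) - 386791)*(a + h) = ((125/62 - 1/149*266) - 386791)*(-359050 - 323898) = ((125/62 - 266/149) - 386791)*(-682948) = (2133/9238 - 386791)*(-682948) = -3573173125/9238*(-682948) = 1220145719686250/4619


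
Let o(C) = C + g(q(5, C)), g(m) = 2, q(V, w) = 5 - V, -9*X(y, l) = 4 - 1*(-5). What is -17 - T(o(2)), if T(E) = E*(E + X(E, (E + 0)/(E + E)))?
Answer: -29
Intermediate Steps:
X(y, l) = -1 (X(y, l) = -(4 - 1*(-5))/9 = -(4 + 5)/9 = -⅑*9 = -1)
o(C) = 2 + C (o(C) = C + 2 = 2 + C)
T(E) = E*(-1 + E) (T(E) = E*(E - 1) = E*(-1 + E))
-17 - T(o(2)) = -17 - (2 + 2)*(-1 + (2 + 2)) = -17 - 4*(-1 + 4) = -17 - 4*3 = -17 - 1*12 = -17 - 12 = -29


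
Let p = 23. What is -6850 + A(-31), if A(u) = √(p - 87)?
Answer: -6850 + 8*I ≈ -6850.0 + 8.0*I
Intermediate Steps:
A(u) = 8*I (A(u) = √(23 - 87) = √(-64) = 8*I)
-6850 + A(-31) = -6850 + 8*I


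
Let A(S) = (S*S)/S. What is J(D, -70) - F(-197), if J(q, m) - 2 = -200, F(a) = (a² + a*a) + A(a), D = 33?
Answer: -77619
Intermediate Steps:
A(S) = S (A(S) = S²/S = S)
F(a) = a + 2*a² (F(a) = (a² + a*a) + a = (a² + a²) + a = 2*a² + a = a + 2*a²)
J(q, m) = -198 (J(q, m) = 2 - 200 = -198)
J(D, -70) - F(-197) = -198 - (-197)*(1 + 2*(-197)) = -198 - (-197)*(1 - 394) = -198 - (-197)*(-393) = -198 - 1*77421 = -198 - 77421 = -77619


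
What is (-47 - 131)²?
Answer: 31684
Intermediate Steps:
(-47 - 131)² = (-178)² = 31684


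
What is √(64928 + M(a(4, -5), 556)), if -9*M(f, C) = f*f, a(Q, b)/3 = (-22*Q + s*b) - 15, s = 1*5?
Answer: 4*√3034 ≈ 220.33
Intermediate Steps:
s = 5
a(Q, b) = -45 - 66*Q + 15*b (a(Q, b) = 3*((-22*Q + 5*b) - 15) = 3*(-15 - 22*Q + 5*b) = -45 - 66*Q + 15*b)
M(f, C) = -f²/9 (M(f, C) = -f*f/9 = -f²/9)
√(64928 + M(a(4, -5), 556)) = √(64928 - (-45 - 66*4 + 15*(-5))²/9) = √(64928 - (-45 - 264 - 75)²/9) = √(64928 - ⅑*(-384)²) = √(64928 - ⅑*147456) = √(64928 - 16384) = √48544 = 4*√3034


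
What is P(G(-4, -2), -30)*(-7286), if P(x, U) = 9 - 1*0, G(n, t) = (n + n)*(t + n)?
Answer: -65574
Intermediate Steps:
G(n, t) = 2*n*(n + t) (G(n, t) = (2*n)*(n + t) = 2*n*(n + t))
P(x, U) = 9 (P(x, U) = 9 + 0 = 9)
P(G(-4, -2), -30)*(-7286) = 9*(-7286) = -65574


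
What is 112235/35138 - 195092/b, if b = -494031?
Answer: 62302711981/17359261278 ≈ 3.5890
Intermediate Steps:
112235/35138 - 195092/b = 112235/35138 - 195092/(-494031) = 112235*(1/35138) - 195092*(-1/494031) = 112235/35138 + 195092/494031 = 62302711981/17359261278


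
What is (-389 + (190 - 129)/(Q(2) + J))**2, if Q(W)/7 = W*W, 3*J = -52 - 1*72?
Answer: 247842049/1600 ≈ 1.5490e+5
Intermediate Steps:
J = -124/3 (J = (-52 - 1*72)/3 = (-52 - 72)/3 = (1/3)*(-124) = -124/3 ≈ -41.333)
Q(W) = 7*W**2 (Q(W) = 7*(W*W) = 7*W**2)
(-389 + (190 - 129)/(Q(2) + J))**2 = (-389 + (190 - 129)/(7*2**2 - 124/3))**2 = (-389 + 61/(7*4 - 124/3))**2 = (-389 + 61/(28 - 124/3))**2 = (-389 + 61/(-40/3))**2 = (-389 + 61*(-3/40))**2 = (-389 - 183/40)**2 = (-15743/40)**2 = 247842049/1600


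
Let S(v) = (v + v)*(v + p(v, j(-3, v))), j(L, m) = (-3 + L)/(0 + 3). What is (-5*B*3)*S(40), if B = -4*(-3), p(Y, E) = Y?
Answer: -1152000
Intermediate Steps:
j(L, m) = -1 + L/3 (j(L, m) = (-3 + L)/3 = (-3 + L)*(1/3) = -1 + L/3)
B = 12
S(v) = 4*v**2 (S(v) = (v + v)*(v + v) = (2*v)*(2*v) = 4*v**2)
(-5*B*3)*S(40) = (-5*12*3)*(4*40**2) = (-60*3)*(4*1600) = -180*6400 = -1152000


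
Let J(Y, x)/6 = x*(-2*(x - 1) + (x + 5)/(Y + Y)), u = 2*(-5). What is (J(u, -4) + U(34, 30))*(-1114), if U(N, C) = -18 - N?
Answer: 1619756/5 ≈ 3.2395e+5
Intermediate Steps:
u = -10
J(Y, x) = 6*x*(2 - 2*x + (5 + x)/(2*Y)) (J(Y, x) = 6*(x*(-2*(x - 1) + (x + 5)/(Y + Y))) = 6*(x*(-2*(-1 + x) + (5 + x)/((2*Y)))) = 6*(x*((2 - 2*x) + (5 + x)*(1/(2*Y)))) = 6*(x*((2 - 2*x) + (5 + x)/(2*Y))) = 6*(x*(2 - 2*x + (5 + x)/(2*Y))) = 6*x*(2 - 2*x + (5 + x)/(2*Y)))
(J(u, -4) + U(34, 30))*(-1114) = (3*(-4)*(5 - 4 - 4*(-10)*(-1 - 4))/(-10) + (-18 - 1*34))*(-1114) = (3*(-4)*(-1/10)*(5 - 4 - 4*(-10)*(-5)) + (-18 - 34))*(-1114) = (3*(-4)*(-1/10)*(5 - 4 - 200) - 52)*(-1114) = (3*(-4)*(-1/10)*(-199) - 52)*(-1114) = (-1194/5 - 52)*(-1114) = -1454/5*(-1114) = 1619756/5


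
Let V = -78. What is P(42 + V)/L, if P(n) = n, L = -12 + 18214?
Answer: -18/9101 ≈ -0.0019778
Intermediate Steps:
L = 18202
P(42 + V)/L = (42 - 78)/18202 = -36*1/18202 = -18/9101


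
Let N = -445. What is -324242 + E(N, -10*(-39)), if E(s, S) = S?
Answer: -323852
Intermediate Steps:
-324242 + E(N, -10*(-39)) = -324242 - 10*(-39) = -324242 + 390 = -323852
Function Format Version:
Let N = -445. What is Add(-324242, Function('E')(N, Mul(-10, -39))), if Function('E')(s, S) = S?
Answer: -323852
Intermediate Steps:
Add(-324242, Function('E')(N, Mul(-10, -39))) = Add(-324242, Mul(-10, -39)) = Add(-324242, 390) = -323852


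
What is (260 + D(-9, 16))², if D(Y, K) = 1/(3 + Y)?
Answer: 2430481/36 ≈ 67513.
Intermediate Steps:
(260 + D(-9, 16))² = (260 + 1/(3 - 9))² = (260 + 1/(-6))² = (260 - ⅙)² = (1559/6)² = 2430481/36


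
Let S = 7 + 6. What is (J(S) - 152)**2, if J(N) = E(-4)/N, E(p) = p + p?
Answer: 3936256/169 ≈ 23291.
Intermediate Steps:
E(p) = 2*p
S = 13
J(N) = -8/N (J(N) = (2*(-4))/N = -8/N)
(J(S) - 152)**2 = (-8/13 - 152)**2 = (-1984/13)**2 = 3936256/169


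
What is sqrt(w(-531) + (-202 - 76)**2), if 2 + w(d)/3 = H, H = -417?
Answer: sqrt(76027) ≈ 275.73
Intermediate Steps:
w(d) = -1257 (w(d) = -6 + 3*(-417) = -6 - 1251 = -1257)
sqrt(w(-531) + (-202 - 76)**2) = sqrt(-1257 + (-202 - 76)**2) = sqrt(-1257 + (-278)**2) = sqrt(-1257 + 77284) = sqrt(76027)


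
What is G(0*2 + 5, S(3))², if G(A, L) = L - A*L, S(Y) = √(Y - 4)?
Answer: -16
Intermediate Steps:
S(Y) = √(-4 + Y)
G(A, L) = L - A*L
G(0*2 + 5, S(3))² = (√(-4 + 3)*(1 - (0*2 + 5)))² = (√(-1)*(1 - (0 + 5)))² = (I*(1 - 1*5))² = (I*(1 - 5))² = (I*(-4))² = (-4*I)² = -16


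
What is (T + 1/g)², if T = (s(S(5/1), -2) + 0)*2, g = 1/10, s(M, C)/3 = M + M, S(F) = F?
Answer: 4900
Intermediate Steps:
s(M, C) = 6*M (s(M, C) = 3*(M + M) = 3*(2*M) = 6*M)
g = ⅒ ≈ 0.10000
T = 60 (T = (6*(5/1) + 0)*2 = (6*(5*1) + 0)*2 = (6*5 + 0)*2 = (30 + 0)*2 = 30*2 = 60)
(T + 1/g)² = (60 + 1/(⅒))² = (60 + 10)² = 70² = 4900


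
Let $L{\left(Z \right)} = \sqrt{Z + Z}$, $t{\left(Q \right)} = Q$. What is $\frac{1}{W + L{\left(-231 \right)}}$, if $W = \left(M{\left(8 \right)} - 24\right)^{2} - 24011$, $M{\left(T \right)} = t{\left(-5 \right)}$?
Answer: $- \frac{1655}{38346383} - \frac{i \sqrt{462}}{536849362} \approx -4.3159 \cdot 10^{-5} - 4.0038 \cdot 10^{-8} i$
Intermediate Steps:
$M{\left(T \right)} = -5$
$W = -23170$ ($W = \left(-5 - 24\right)^{2} - 24011 = \left(-29\right)^{2} - 24011 = 841 - 24011 = -23170$)
$L{\left(Z \right)} = \sqrt{2} \sqrt{Z}$ ($L{\left(Z \right)} = \sqrt{2 Z} = \sqrt{2} \sqrt{Z}$)
$\frac{1}{W + L{\left(-231 \right)}} = \frac{1}{-23170 + \sqrt{2} \sqrt{-231}} = \frac{1}{-23170 + \sqrt{2} i \sqrt{231}} = \frac{1}{-23170 + i \sqrt{462}}$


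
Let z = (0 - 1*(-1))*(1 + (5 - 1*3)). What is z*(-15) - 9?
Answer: -54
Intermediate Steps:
z = 3 (z = (0 + 1)*(1 + (5 - 3)) = 1*(1 + 2) = 1*3 = 3)
z*(-15) - 9 = 3*(-15) - 9 = -45 - 9 = -54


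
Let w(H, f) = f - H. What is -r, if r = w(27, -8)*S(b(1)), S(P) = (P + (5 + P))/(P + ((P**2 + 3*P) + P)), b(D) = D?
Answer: 245/6 ≈ 40.833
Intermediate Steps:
S(P) = (5 + 2*P)/(P**2 + 5*P) (S(P) = (5 + 2*P)/(P + (P**2 + 4*P)) = (5 + 2*P)/(P**2 + 5*P))
r = -245/6 (r = (-8 - 1*27)*((5 + 2*1)/(1*(5 + 1))) = (-8 - 27)*(1*(5 + 2)/6) = -35*7/6 = -245/6 ≈ -40.833)
-r = -1*(-245/6) = 245/6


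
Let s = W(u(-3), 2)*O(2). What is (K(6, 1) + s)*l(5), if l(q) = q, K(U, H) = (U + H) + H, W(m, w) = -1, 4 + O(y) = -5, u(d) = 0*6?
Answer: 85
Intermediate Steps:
u(d) = 0
O(y) = -9 (O(y) = -4 - 5 = -9)
s = 9 (s = -1*(-9) = 9)
K(U, H) = U + 2*H (K(U, H) = (H + U) + H = U + 2*H)
(K(6, 1) + s)*l(5) = ((6 + 2*1) + 9)*5 = ((6 + 2) + 9)*5 = (8 + 9)*5 = 17*5 = 85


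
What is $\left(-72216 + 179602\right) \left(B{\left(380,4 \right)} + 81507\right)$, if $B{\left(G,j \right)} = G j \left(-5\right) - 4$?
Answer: $7936147558$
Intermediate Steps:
$B{\left(G,j \right)} = -4 - 5 G j$ ($B{\left(G,j \right)} = - 5 G j - 4 = -4 - 5 G j$)
$\left(-72216 + 179602\right) \left(B{\left(380,4 \right)} + 81507\right) = \left(-72216 + 179602\right) \left(\left(-4 - 1900 \cdot 4\right) + 81507\right) = 107386 \left(\left(-4 - 7600\right) + 81507\right) = 107386 \left(-7604 + 81507\right) = 107386 \cdot 73903 = 7936147558$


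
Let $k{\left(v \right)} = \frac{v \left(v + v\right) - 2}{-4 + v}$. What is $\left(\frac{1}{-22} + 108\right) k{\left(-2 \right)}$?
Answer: $- \frac{2375}{22} \approx -107.95$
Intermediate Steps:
$k{\left(v \right)} = \frac{-2 + 2 v^{2}}{-4 + v}$ ($k{\left(v \right)} = \frac{v 2 v - 2}{-4 + v} = \frac{2 v^{2} - 2}{-4 + v} = \frac{-2 + 2 v^{2}}{-4 + v}$)
$\left(\frac{1}{-22} + 108\right) k{\left(-2 \right)} = \left(\frac{1}{-22} + 108\right) \frac{2 \left(-1 + \left(-2\right)^{2}\right)}{-4 - 2} = \left(- \frac{1}{22} + 108\right) \frac{2 \left(-1 + 4\right)}{-6} = \frac{2375 \cdot 2 \left(- \frac{1}{6}\right) 3}{22} = \frac{2375}{22} \left(-1\right) = - \frac{2375}{22}$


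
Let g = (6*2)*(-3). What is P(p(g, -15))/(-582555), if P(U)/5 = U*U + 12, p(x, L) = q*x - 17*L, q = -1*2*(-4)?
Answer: -367/38837 ≈ -0.0094498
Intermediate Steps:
q = 8 (q = -2*(-4) = 8)
g = -36 (g = 12*(-3) = -36)
p(x, L) = -17*L + 8*x (p(x, L) = 8*x - 17*L = -17*L + 8*x)
P(U) = 60 + 5*U**2 (P(U) = 5*(U*U + 12) = 5*(U**2 + 12) = 5*(12 + U**2) = 60 + 5*U**2)
P(p(g, -15))/(-582555) = (60 + 5*(-17*(-15) + 8*(-36))**2)/(-582555) = (60 + 5*(255 - 288)**2)*(-1/582555) = (60 + 5*(-33)**2)*(-1/582555) = (60 + 5*1089)*(-1/582555) = (60 + 5445)*(-1/582555) = 5505*(-1/582555) = -367/38837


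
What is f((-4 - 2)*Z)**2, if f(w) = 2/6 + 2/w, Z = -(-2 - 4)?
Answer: 25/324 ≈ 0.077160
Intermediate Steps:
Z = 6 (Z = -1*(-6) = 6)
f(w) = 1/3 + 2/w (f(w) = 2*(1/6) + 2/w = 1/3 + 2/w)
f((-4 - 2)*Z)**2 = ((6 + (-4 - 2)*6)/(3*(((-4 - 2)*6))))**2 = ((6 - 6*6)/(3*((-6*6))))**2 = ((1/3)*(6 - 36)/(-36))**2 = ((1/3)*(-1/36)*(-30))**2 = (5/18)**2 = 25/324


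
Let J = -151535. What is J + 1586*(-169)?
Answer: -419569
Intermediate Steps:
J + 1586*(-169) = -151535 + 1586*(-169) = -151535 - 268034 = -419569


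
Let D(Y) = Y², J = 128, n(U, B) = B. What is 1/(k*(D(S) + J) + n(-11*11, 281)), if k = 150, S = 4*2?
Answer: 1/29081 ≈ 3.4387e-5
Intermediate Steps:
S = 8
1/(k*(D(S) + J) + n(-11*11, 281)) = 1/(150*(8² + 128) + 281) = 1/(150*(64 + 128) + 281) = 1/(150*192 + 281) = 1/(28800 + 281) = 1/29081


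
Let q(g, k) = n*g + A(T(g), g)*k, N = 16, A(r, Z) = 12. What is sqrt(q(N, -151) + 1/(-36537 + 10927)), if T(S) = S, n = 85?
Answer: I*sqrt(296454214810)/25610 ≈ 21.26*I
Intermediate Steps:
q(g, k) = 12*k + 85*g (q(g, k) = 85*g + 12*k = 12*k + 85*g)
sqrt(q(N, -151) + 1/(-36537 + 10927)) = sqrt((12*(-151) + 85*16) + 1/(-36537 + 10927)) = sqrt((-1812 + 1360) + 1/(-25610)) = sqrt(-452 - 1/25610) = sqrt(-11575721/25610) = I*sqrt(296454214810)/25610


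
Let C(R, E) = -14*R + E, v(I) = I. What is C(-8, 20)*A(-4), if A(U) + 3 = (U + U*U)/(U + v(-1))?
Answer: -3564/5 ≈ -712.80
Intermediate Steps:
C(R, E) = E - 14*R
A(U) = -3 + (U + U**2)/(-1 + U) (A(U) = -3 + (U + U*U)/(U - 1) = -3 + (U + U**2)/(-1 + U))
C(-8, 20)*A(-4) = (20 - 14*(-8))*((3 + (-4)**2 - 2*(-4))/(-1 - 4)) = (20 + 112)*((3 + 16 + 8)/(-5)) = 132*(-1/5*27) = 132*(-27/5) = -3564/5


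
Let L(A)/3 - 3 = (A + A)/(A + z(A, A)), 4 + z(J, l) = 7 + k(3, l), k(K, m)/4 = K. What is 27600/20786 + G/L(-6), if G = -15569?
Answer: -161739617/51965 ≈ -3112.5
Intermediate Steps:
k(K, m) = 4*K
z(J, l) = 15 (z(J, l) = -4 + (7 + 4*3) = -4 + (7 + 12) = -4 + 19 = 15)
L(A) = 9 + 6*A/(15 + A) (L(A) = 9 + 3*((A + A)/(A + 15)) = 9 + 3*((2*A)/(15 + A)) = 9 + 3*(2*A/(15 + A)) = 9 + 6*A/(15 + A))
27600/20786 + G/L(-6) = 27600/20786 - 15569*(15 - 6)/(15*(9 - 6)) = 27600*(1/20786) - 15569/(15*3/9) = 13800/10393 - 15569/(15*(⅑)*3) = 13800/10393 - 15569/5 = -161739617/51965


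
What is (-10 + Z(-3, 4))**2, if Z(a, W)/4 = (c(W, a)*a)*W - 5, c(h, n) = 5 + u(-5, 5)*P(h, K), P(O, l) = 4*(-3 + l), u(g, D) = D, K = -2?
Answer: 20520900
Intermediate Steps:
P(O, l) = -12 + 4*l
c(h, n) = -95 (c(h, n) = 5 + 5*(-12 + 4*(-2)) = 5 + 5*(-12 - 8) = 5 + 5*(-20) = 5 - 100 = -95)
Z(a, W) = -20 - 380*W*a (Z(a, W) = 4*((-95*a)*W - 5) = 4*(-95*W*a - 5) = 4*(-5 - 95*W*a) = -20 - 380*W*a)
(-10 + Z(-3, 4))**2 = (-10 + (-20 - 380*4*(-3)))**2 = (-10 + (-20 + 4560))**2 = (-10 + 4540)**2 = 4530**2 = 20520900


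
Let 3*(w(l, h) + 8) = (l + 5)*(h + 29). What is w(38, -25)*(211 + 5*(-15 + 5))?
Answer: 23828/3 ≈ 7942.7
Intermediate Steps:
w(l, h) = -8 + (5 + l)*(29 + h)/3 (w(l, h) = -8 + ((l + 5)*(h + 29))/3 = -8 + ((5 + l)*(29 + h))/3 = -8 + (5 + l)*(29 + h)/3)
w(38, -25)*(211 + 5*(-15 + 5)) = (121/3 + (5/3)*(-25) + (29/3)*38 + (⅓)*(-25)*38)*(211 + 5*(-15 + 5)) = (121/3 - 125/3 + 1102/3 - 950/3)*(211 + 5*(-10)) = 148*(211 - 50)/3 = (148/3)*161 = 23828/3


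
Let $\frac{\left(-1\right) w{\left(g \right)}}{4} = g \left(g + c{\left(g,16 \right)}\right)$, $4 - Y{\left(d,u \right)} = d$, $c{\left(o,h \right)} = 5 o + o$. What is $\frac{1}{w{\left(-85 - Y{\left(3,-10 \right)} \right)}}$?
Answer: $- \frac{1}{207088} \approx -4.8289 \cdot 10^{-6}$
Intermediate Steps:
$c{\left(o,h \right)} = 6 o$
$Y{\left(d,u \right)} = 4 - d$
$w{\left(g \right)} = - 28 g^{2}$ ($w{\left(g \right)} = - 4 g \left(g + 6 g\right) = - 4 g 7 g = - 4 \cdot 7 g^{2} = - 28 g^{2}$)
$\frac{1}{w{\left(-85 - Y{\left(3,-10 \right)} \right)}} = \frac{1}{\left(-28\right) \left(-85 - \left(4 - 3\right)\right)^{2}} = \frac{1}{\left(-28\right) \left(-85 - 1\right)^{2}} = \frac{1}{\left(-28\right) \left(-86\right)^{2}} = \frac{1}{\left(-28\right) 7396} = \frac{1}{-207088} = - \frac{1}{207088}$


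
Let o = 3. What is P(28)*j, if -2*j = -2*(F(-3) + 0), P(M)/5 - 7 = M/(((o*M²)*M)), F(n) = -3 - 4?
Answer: -82325/336 ≈ -245.01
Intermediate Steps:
F(n) = -7
P(M) = 35 + 5/(3*M²) (P(M) = 35 + 5*(M/(((3*M²)*M))) = 35 + 5*(M/((3*M³))) = 35 + 5*(M*(1/(3*M³))) = 35 + 5*(1/(3*M²)) = 35 + 5/(3*M²))
j = -7 (j = -(-1)*(-7 + 0) = -(-1)*(-7) = -½*14 = -7)
P(28)*j = (35 + (5/3)/28²)*(-7) = (35 + (5/3)*(1/784))*(-7) = (35 + 5/2352)*(-7) = (82325/2352)*(-7) = -82325/336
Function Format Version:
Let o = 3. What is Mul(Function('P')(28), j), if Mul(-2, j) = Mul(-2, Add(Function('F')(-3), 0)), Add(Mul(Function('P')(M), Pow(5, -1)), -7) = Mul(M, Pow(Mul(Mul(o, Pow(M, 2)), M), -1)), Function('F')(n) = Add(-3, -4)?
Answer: Rational(-82325, 336) ≈ -245.01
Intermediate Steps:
Function('F')(n) = -7
Function('P')(M) = Add(35, Mul(Rational(5, 3), Pow(M, -2))) (Function('P')(M) = Add(35, Mul(5, Mul(M, Pow(Mul(Mul(3, Pow(M, 2)), M), -1)))) = Add(35, Mul(5, Mul(M, Pow(Mul(3, Pow(M, 3)), -1)))) = Add(35, Mul(5, Mul(M, Mul(Rational(1, 3), Pow(M, -3))))) = Add(35, Mul(5, Mul(Rational(1, 3), Pow(M, -2)))) = Add(35, Mul(Rational(5, 3), Pow(M, -2))))
j = -7 (j = Mul(Rational(-1, 2), Mul(-2, Add(-7, 0))) = Mul(Rational(-1, 2), Mul(-2, -7)) = Mul(Rational(-1, 2), 14) = -7)
Mul(Function('P')(28), j) = Mul(Add(35, Mul(Rational(5, 3), Pow(28, -2))), -7) = Mul(Add(35, Mul(Rational(5, 3), Rational(1, 784))), -7) = Mul(Add(35, Rational(5, 2352)), -7) = Mul(Rational(82325, 2352), -7) = Rational(-82325, 336)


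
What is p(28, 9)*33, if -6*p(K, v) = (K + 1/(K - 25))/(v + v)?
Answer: -935/108 ≈ -8.6574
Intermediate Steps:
p(K, v) = -(K + 1/(-25 + K))/(12*v) (p(K, v) = -(K + 1/(K - 25))/(6*(v + v)) = -(K + 1/(-25 + K))/(6*(2*v)) = -(K + 1/(-25 + K))*1/(2*v)/6 = -(K + 1/(-25 + K))/(12*v))
p(28, 9)*33 = ((1/12)*(-1 - 1*28² + 25*28)/(9*(-25 + 28)))*33 = ((1/12)*(⅑)*(-1 - 1*784 + 700)/3)*33 = ((1/12)*(⅑)*(⅓)*(-1 - 784 + 700))*33 = ((1/12)*(⅑)*(⅓)*(-85))*33 = -85/324*33 = -935/108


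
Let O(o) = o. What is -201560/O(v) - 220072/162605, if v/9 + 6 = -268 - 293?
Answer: 31651636384/829773315 ≈ 38.145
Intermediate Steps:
v = -5103 (v = -54 + 9*(-268 - 293) = -54 + 9*(-561) = -54 - 5049 = -5103)
-201560/O(v) - 220072/162605 = -201560/(-5103) - 220072/162605 = -201560*(-1/5103) - 220072*1/162605 = 201560/5103 - 220072/162605 = 31651636384/829773315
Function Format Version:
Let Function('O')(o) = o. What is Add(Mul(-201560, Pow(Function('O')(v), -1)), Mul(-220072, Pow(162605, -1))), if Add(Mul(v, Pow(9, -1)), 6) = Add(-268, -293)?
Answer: Rational(31651636384, 829773315) ≈ 38.145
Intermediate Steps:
v = -5103 (v = Add(-54, Mul(9, Add(-268, -293))) = Add(-54, Mul(9, -561)) = Add(-54, -5049) = -5103)
Add(Mul(-201560, Pow(Function('O')(v), -1)), Mul(-220072, Pow(162605, -1))) = Add(Mul(-201560, Pow(-5103, -1)), Mul(-220072, Pow(162605, -1))) = Add(Mul(-201560, Rational(-1, 5103)), Mul(-220072, Rational(1, 162605))) = Add(Rational(201560, 5103), Rational(-220072, 162605)) = Rational(31651636384, 829773315)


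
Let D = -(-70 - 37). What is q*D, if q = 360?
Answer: 38520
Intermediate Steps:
D = 107 (D = -1*(-107) = 107)
q*D = 360*107 = 38520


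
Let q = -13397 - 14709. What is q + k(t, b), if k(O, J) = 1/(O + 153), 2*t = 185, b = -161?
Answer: -13800044/491 ≈ -28106.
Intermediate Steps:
t = 185/2 (t = (½)*185 = 185/2 ≈ 92.500)
k(O, J) = 1/(153 + O)
q = -28106
q + k(t, b) = -28106 + 1/(153 + 185/2) = -28106 + 1/(491/2) = -28106 + 2/491 = -13800044/491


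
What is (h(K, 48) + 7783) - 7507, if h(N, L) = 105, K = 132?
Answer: 381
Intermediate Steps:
(h(K, 48) + 7783) - 7507 = (105 + 7783) - 7507 = 7888 - 7507 = 381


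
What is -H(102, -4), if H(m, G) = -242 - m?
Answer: 344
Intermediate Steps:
-H(102, -4) = -(-242 - 1*102) = -(-242 - 102) = -1*(-344) = 344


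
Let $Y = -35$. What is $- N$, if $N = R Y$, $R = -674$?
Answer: $-23590$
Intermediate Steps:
$N = 23590$ ($N = \left(-674\right) \left(-35\right) = 23590$)
$- N = \left(-1\right) 23590 = -23590$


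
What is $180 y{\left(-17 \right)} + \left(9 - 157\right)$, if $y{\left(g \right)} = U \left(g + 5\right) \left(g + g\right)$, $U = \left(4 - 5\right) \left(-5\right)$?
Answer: $367052$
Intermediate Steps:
$U = 5$ ($U = \left(-1\right) \left(-5\right) = 5$)
$y{\left(g \right)} = 10 g \left(5 + g\right)$ ($y{\left(g \right)} = 5 \left(g + 5\right) \left(g + g\right) = 5 \left(5 + g\right) 2 g = 5 \cdot 2 g \left(5 + g\right) = 10 g \left(5 + g\right)$)
$180 y{\left(-17 \right)} + \left(9 - 157\right) = 180 \cdot 10 \left(-17\right) \left(5 - 17\right) + \left(9 - 157\right) = 180 \cdot 10 \left(-17\right) \left(-12\right) + \left(9 - 157\right) = 180 \cdot 2040 - 148 = 367200 - 148 = 367052$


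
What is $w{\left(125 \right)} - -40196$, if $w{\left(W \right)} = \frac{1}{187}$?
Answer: $\frac{7516653}{187} \approx 40196.0$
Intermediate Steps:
$w{\left(W \right)} = \frac{1}{187}$
$w{\left(125 \right)} - -40196 = \frac{1}{187} - -40196 = \frac{1}{187} + 40196 = \frac{7516653}{187}$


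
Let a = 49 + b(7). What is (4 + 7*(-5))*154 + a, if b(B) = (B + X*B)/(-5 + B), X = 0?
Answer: -9443/2 ≈ -4721.5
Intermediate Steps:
b(B) = B/(-5 + B) (b(B) = (B + 0*B)/(-5 + B) = (B + 0)/(-5 + B) = B/(-5 + B))
a = 105/2 (a = 49 + 7/(-5 + 7) = 49 + 7/2 = 105/2 ≈ 52.500)
(4 + 7*(-5))*154 + a = (4 + 7*(-5))*154 + 105/2 = (4 - 35)*154 + 105/2 = -31*154 + 105/2 = -4774 + 105/2 = -9443/2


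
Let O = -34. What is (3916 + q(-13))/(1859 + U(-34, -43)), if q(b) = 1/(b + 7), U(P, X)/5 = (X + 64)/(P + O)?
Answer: 798830/378921 ≈ 2.1082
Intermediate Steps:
U(P, X) = 5*(64 + X)/(-34 + P) (U(P, X) = 5*((X + 64)/(P - 34)) = 5*((64 + X)/(-34 + P)) = 5*(64 + X)/(-34 + P))
q(b) = 1/(7 + b)
(3916 + q(-13))/(1859 + U(-34, -43)) = (3916 + 1/(7 - 13))/(1859 + 5*(64 - 43)/(-34 - 34)) = (3916 + 1/(-6))/(1859 + 5*21/(-68)) = (3916 - ⅙)/(1859 + 5*(-1/68)*21) = 23495/(6*(1859 - 105/68)) = 23495/(6*(126307/68)) = (23495/6)*(68/126307) = 798830/378921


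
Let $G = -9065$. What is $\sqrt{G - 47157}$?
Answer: $i \sqrt{56222} \approx 237.11 i$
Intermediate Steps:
$\sqrt{G - 47157} = \sqrt{-9065 - 47157} = \sqrt{-56222} = i \sqrt{56222}$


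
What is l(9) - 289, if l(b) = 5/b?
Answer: -2596/9 ≈ -288.44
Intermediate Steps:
l(9) - 289 = 5/9 - 289 = -2596/9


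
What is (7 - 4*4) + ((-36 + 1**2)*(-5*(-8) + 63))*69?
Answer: -248754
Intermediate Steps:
(7 - 4*4) + ((-36 + 1**2)*(-5*(-8) + 63))*69 = (7 - 16) + ((-36 + 1)*(40 + 63))*69 = -9 - 35*103*69 = -9 - 3605*69 = -9 - 248745 = -248754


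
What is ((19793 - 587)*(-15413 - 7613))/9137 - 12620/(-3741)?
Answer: -1654294639856/34181517 ≈ -48397.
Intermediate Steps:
((19793 - 587)*(-15413 - 7613))/9137 - 12620/(-3741) = (19206*(-23026))*(1/9137) - 12620*(-1/3741) = -442237356*1/9137 + 12620/3741 = -442237356/9137 + 12620/3741 = -1654294639856/34181517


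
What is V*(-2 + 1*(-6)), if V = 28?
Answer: -224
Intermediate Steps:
V*(-2 + 1*(-6)) = 28*(-2 + 1*(-6)) = 28*(-2 - 6) = 28*(-8) = -224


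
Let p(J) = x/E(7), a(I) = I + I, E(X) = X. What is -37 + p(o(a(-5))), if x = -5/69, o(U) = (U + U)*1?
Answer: -17876/483 ≈ -37.010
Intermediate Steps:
a(I) = 2*I
o(U) = 2*U (o(U) = (2*U)*1 = 2*U)
x = -5/69 (x = -5*1/69 = -5/69 ≈ -0.072464)
p(J) = -5/483 (p(J) = -5/69/7 = -5/69*⅐ = -5/483)
-37 + p(o(a(-5))) = -37 - 5/483 = -17876/483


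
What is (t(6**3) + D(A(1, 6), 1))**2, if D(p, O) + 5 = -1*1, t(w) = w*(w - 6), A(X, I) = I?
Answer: 2056985316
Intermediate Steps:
t(w) = w*(-6 + w)
D(p, O) = -6 (D(p, O) = -5 - 1*1 = -5 - 1 = -6)
(t(6**3) + D(A(1, 6), 1))**2 = (6**3*(-6 + 6**3) - 6)**2 = (216*(-6 + 216) - 6)**2 = (216*210 - 6)**2 = (45360 - 6)**2 = 45354**2 = 2056985316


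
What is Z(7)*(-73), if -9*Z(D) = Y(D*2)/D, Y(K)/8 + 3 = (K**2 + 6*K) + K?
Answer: 56648/21 ≈ 2697.5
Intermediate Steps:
Y(K) = -24 + 8*K**2 + 56*K (Y(K) = -24 + 8*((K**2 + 6*K) + K) = -24 + 8*(K**2 + 7*K) = -24 + (8*K**2 + 56*K) = -24 + 8*K**2 + 56*K)
Z(D) = -(-24 + 32*D**2 + 112*D)/(9*D) (Z(D) = -(-24 + 8*(D*2)**2 + 56*(D*2))/(9*D) = -(-24 + 8*(2*D)**2 + 56*(2*D))/(9*D) = -(-24 + 8*(4*D**2) + 112*D)/(9*D) = -(-24 + 32*D**2 + 112*D)/(9*D))
Z(7)*(-73) = ((8/9)*(3 - 14*7 - 4*7**2)/7)*(-73) = ((8/9)*(1/7)*(3 - 98 - 4*49))*(-73) = ((8/9)*(1/7)*(3 - 98 - 196))*(-73) = ((8/9)*(1/7)*(-291))*(-73) = -776/21*(-73) = 56648/21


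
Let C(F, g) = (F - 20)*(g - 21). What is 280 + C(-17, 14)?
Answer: 539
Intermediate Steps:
C(F, g) = (-21 + g)*(-20 + F) (C(F, g) = (-20 + F)*(-21 + g) = (-21 + g)*(-20 + F))
280 + C(-17, 14) = 280 + (420 - 21*(-17) - 20*14 - 17*14) = 280 + (420 + 357 - 280 - 238) = 280 + 259 = 539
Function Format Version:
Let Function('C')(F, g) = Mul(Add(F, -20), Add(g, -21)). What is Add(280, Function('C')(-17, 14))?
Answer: 539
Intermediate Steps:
Function('C')(F, g) = Mul(Add(-21, g), Add(-20, F)) (Function('C')(F, g) = Mul(Add(-20, F), Add(-21, g)) = Mul(Add(-21, g), Add(-20, F)))
Add(280, Function('C')(-17, 14)) = Add(280, Add(420, Mul(-21, -17), Mul(-20, 14), Mul(-17, 14))) = Add(280, Add(420, 357, -280, -238)) = Add(280, 259) = 539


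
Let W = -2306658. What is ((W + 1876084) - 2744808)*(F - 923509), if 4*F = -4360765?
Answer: 12788535054491/2 ≈ 6.3943e+12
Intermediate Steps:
F = -4360765/4 (F = (¼)*(-4360765) = -4360765/4 ≈ -1.0902e+6)
((W + 1876084) - 2744808)*(F - 923509) = ((-2306658 + 1876084) - 2744808)*(-4360765/4 - 923509) = (-430574 - 2744808)*(-8054801/4) = -3175382*(-8054801/4) = 12788535054491/2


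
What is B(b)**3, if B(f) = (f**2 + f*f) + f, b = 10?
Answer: 9261000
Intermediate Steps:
B(f) = f + 2*f**2 (B(f) = (f**2 + f**2) + f = 2*f**2 + f = f + 2*f**2)
B(b)**3 = (10*(1 + 2*10))**3 = (10*(1 + 20))**3 = (10*21)**3 = 210**3 = 9261000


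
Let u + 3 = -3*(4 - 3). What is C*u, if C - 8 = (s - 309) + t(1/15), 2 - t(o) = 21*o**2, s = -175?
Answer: 71114/25 ≈ 2844.6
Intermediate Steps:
t(o) = 2 - 21*o**2
C = -35557/75 (C = 8 + ((-175 - 309) + (2 - 21*(1/15)**2)) = 8 + (-484 + (2 - 21*(1/15)**2)) = 8 + (-484 + (2 - 21*1/225)) = 8 + (-484 + (2 - 7/75)) = 8 + (-484 + 143/75) = 8 - 36157/75 = -35557/75 ≈ -474.09)
u = -6 (u = -3 - 3*(4 - 3) = -3 - 3*1 = -3 - 3 = -6)
C*u = -35557/75*(-6) = 71114/25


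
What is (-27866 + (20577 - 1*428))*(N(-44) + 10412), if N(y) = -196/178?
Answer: -7150340690/89 ≈ -8.0341e+7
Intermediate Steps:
N(y) = -98/89 (N(y) = -196*1/178 = -98/89)
(-27866 + (20577 - 1*428))*(N(-44) + 10412) = (-27866 + (20577 - 1*428))*(-98/89 + 10412) = (-27866 + (20577 - 428))*(926570/89) = (-27866 + 20149)*(926570/89) = -7717*926570/89 = -7150340690/89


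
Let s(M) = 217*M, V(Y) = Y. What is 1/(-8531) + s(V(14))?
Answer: 25917177/8531 ≈ 3038.0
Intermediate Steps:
1/(-8531) + s(V(14)) = 1/(-8531) + 217*14 = -1/8531 + 3038 = 25917177/8531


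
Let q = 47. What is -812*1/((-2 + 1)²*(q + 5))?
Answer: -203/13 ≈ -15.615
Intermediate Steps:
-812*1/((-2 + 1)²*(q + 5)) = -812*1/((-2 + 1)²*(47 + 5)) = -812/((-1)²*52) = -812/(1*52) = -812/52 = -812*1/52 = -203/13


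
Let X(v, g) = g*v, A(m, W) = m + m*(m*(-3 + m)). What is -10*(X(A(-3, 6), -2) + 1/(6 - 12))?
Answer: -3415/3 ≈ -1138.3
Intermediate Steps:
A(m, W) = m + m²*(-3 + m)
-10*(X(A(-3, 6), -2) + 1/(6 - 12)) = -10*(-(-6)*(1 + (-3)² - 3*(-3)) + 1/(6 - 12)) = -10*(-(-6)*(1 + 9 + 9) + 1/(-6)) = -10*(-(-6)*19 - ⅙) = -10*(-2*(-57) - ⅙) = -10*(114 - ⅙) = -10*683/6 = -3415/3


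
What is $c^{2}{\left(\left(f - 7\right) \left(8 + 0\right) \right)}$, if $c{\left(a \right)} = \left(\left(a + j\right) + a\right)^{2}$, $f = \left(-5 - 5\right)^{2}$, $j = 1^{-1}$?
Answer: $4915625528641$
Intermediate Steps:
$j = 1$
$f = 100$ ($f = \left(-10\right)^{2} = 100$)
$c{\left(a \right)} = \left(1 + 2 a\right)^{2}$ ($c{\left(a \right)} = \left(\left(a + 1\right) + a\right)^{2} = \left(\left(1 + a\right) + a\right)^{2} = \left(1 + 2 a\right)^{2}$)
$c^{2}{\left(\left(f - 7\right) \left(8 + 0\right) \right)} = \left(\left(1 + 2 \left(100 - 7\right) \left(8 + 0\right)\right)^{2}\right)^{2} = \left(\left(1 + 2 \cdot 93 \cdot 8\right)^{2}\right)^{2} = \left(\left(1 + 2 \cdot 744\right)^{2}\right)^{2} = \left(\left(1 + 1488\right)^{2}\right)^{2} = \left(1489^{2}\right)^{2} = 2217121^{2} = 4915625528641$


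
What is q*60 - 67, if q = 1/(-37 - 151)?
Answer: -3164/47 ≈ -67.319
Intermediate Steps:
q = -1/188 (q = 1/(-188) = -1/188 ≈ -0.0053191)
q*60 - 67 = -1/188*60 - 67 = -15/47 - 67 = -3164/47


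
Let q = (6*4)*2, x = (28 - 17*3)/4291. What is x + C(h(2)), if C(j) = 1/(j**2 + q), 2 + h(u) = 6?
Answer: 2819/274624 ≈ 0.010265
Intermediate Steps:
h(u) = 4 (h(u) = -2 + 6 = 4)
x = -23/4291 (x = (28 - 51)*(1/4291) = -23*1/4291 = -23/4291 ≈ -0.0053601)
q = 48 (q = 24*2 = 48)
C(j) = 1/(48 + j**2) (C(j) = 1/(j**2 + 48) = 1/(48 + j**2))
x + C(h(2)) = -23/4291 + 1/(48 + 4**2) = -23/4291 + 1/(48 + 16) = -23/4291 + 1/64 = 2819/274624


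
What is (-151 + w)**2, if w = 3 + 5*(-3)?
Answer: 26569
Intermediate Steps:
w = -12 (w = 3 - 15 = -12)
(-151 + w)**2 = (-151 - 12)**2 = (-163)**2 = 26569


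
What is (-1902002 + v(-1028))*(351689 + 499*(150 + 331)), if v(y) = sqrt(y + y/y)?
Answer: -1125429799416 + 591708*I*sqrt(1027) ≈ -1.1254e+12 + 1.8962e+7*I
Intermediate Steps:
v(y) = sqrt(1 + y) (v(y) = sqrt(y + 1) = sqrt(1 + y))
(-1902002 + v(-1028))*(351689 + 499*(150 + 331)) = (-1902002 + sqrt(1 - 1028))*(351689 + 499*(150 + 331)) = (-1902002 + sqrt(-1027))*(351689 + 499*481) = (-1902002 + I*sqrt(1027))*(351689 + 240019) = (-1902002 + I*sqrt(1027))*591708 = -1125429799416 + 591708*I*sqrt(1027)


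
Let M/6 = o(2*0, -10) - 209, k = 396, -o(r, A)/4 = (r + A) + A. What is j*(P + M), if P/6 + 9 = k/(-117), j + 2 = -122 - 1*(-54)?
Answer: 771960/13 ≈ 59382.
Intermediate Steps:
o(r, A) = -8*A - 4*r (o(r, A) = -4*((r + A) + A) = -4*((A + r) + A) = -4*(r + 2*A) = -8*A - 4*r)
j = -70 (j = -2 + (-122 - 1*(-54)) = -2 + (-122 + 54) = -2 - 68 = -70)
M = -774 (M = 6*((-8*(-10) - 8*0) - 209) = 6*((80 - 4*0) - 209) = 6*((80 + 0) - 209) = 6*(80 - 209) = 6*(-129) = -774)
P = -966/13 (P = -54 + 6*(396/(-117)) = -54 + 6*(396*(-1/117)) = -54 + 6*(-44/13) = -54 - 264/13 = -966/13 ≈ -74.308)
j*(P + M) = -70*(-966/13 - 774) = -70*(-11028/13) = 771960/13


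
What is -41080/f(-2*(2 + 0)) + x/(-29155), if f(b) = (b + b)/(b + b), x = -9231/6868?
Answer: -483865709057/11778620 ≈ -41080.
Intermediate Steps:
x = -543/404 (x = -9231*1/6868 = -543/404 ≈ -1.3441)
f(b) = 1 (f(b) = (2*b)/((2*b)) = (2*b)*(1/(2*b)) = 1)
-41080/f(-2*(2 + 0)) + x/(-29155) = -41080/1 - 543/404/(-29155) = -41080*1 - 543/404*(-1/29155) = -41080 + 543/11778620 = -483865709057/11778620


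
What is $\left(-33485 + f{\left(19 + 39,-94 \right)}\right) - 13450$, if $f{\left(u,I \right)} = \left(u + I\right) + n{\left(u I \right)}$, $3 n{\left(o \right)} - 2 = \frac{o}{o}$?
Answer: $-46970$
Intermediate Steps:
$n{\left(o \right)} = 1$ ($n{\left(o \right)} = \frac{2}{3} + \frac{o \frac{1}{o}}{3} = \frac{2}{3} + \frac{1}{3} \cdot 1 = \frac{2}{3} + \frac{1}{3} = 1$)
$f{\left(u,I \right)} = 1 + I + u$ ($f{\left(u,I \right)} = \left(u + I\right) + 1 = \left(I + u\right) + 1 = 1 + I + u$)
$\left(-33485 + f{\left(19 + 39,-94 \right)}\right) - 13450 = \left(-33485 + \left(1 - 94 + \left(19 + 39\right)\right)\right) - 13450 = \left(-33485 + \left(1 - 94 + 58\right)\right) - 13450 = \left(-33485 - 35\right) - 13450 = -33520 - 13450 = -46970$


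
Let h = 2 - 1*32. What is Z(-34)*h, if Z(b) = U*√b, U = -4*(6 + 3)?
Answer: 1080*I*√34 ≈ 6297.4*I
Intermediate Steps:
h = -30 (h = 2 - 32 = -30)
U = -36 (U = -4*9 = -36)
Z(b) = -36*√b
Z(-34)*h = -36*I*√34*(-30) = 1080*I*√34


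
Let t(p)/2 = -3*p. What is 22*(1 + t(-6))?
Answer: 814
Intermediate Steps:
t(p) = -6*p (t(p) = 2*(-3*p) = -6*p)
22*(1 + t(-6)) = 22*(1 - 6*(-6)) = 22*(1 + 36) = 22*37 = 814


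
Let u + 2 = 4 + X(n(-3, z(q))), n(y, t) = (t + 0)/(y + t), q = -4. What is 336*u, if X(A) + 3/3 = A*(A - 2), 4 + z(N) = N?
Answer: 3024/121 ≈ 24.992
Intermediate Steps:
z(N) = -4 + N
n(y, t) = t/(t + y)
X(A) = -1 + A*(-2 + A) (X(A) = -1 + A*(A - 2) = -1 + A*(-2 + A))
u = 9/121 (u = -2 + (4 + (-1 + ((-4 - 4)/((-4 - 4) - 3))**2 - 2*(-4 - 4)/((-4 - 4) - 3))) = -2 + (4 + (-1 + (-8/(-8 - 3))**2 - (-16)/(-8 - 3))) = -2 + (4 + (-1 + (-8/(-11))**2 - (-16)/(-11))) = -2 + (4 + (-1 + (-8*(-1/11))**2 - (-16)*(-1)/11)) = -2 + (4 + (-1 + (8/11)**2 - 2*8/11)) = -2 + (4 + (-1 + 64/121 - 16/11)) = -2 + (4 - 233/121) = -2 + 251/121 = 9/121 ≈ 0.074380)
336*u = 336*(9/121) = 3024/121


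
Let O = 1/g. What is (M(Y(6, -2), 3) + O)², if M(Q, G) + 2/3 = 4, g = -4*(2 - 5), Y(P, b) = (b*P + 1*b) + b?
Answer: 1681/144 ≈ 11.674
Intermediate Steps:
Y(P, b) = 2*b + P*b (Y(P, b) = (P*b + b) + b = (b + P*b) + b = 2*b + P*b)
g = 12 (g = -4*(-3) = 12)
M(Q, G) = 10/3 (M(Q, G) = -⅔ + 4 = 10/3)
O = 1/12 ≈ 0.083333
(M(Y(6, -2), 3) + O)² = (10/3 + 1/12)² = (41/12)² = 1681/144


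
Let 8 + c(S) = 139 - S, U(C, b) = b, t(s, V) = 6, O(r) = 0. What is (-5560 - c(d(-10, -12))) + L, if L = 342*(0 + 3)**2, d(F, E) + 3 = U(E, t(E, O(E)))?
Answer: -2610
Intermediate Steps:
d(F, E) = 3 (d(F, E) = -3 + 6 = 3)
c(S) = 131 - S (c(S) = -8 + (139 - S) = 131 - S)
L = 3078 (L = 342*3**2 = 342*9 = 3078)
(-5560 - c(d(-10, -12))) + L = (-5560 - (131 - 1*3)) + 3078 = (-5560 - (131 - 3)) + 3078 = (-5560 - 1*128) + 3078 = (-5560 - 128) + 3078 = -5688 + 3078 = -2610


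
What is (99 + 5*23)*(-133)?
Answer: -28462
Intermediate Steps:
(99 + 5*23)*(-133) = (99 + 115)*(-133) = 214*(-133) = -28462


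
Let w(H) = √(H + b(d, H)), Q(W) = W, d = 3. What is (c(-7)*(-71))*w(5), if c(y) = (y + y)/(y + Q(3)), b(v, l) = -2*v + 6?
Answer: -497*√5/2 ≈ -555.66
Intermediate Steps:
b(v, l) = 6 - 2*v
c(y) = 2*y/(3 + y) (c(y) = (y + y)/(y + 3) = (2*y)/(3 + y) = 2*y/(3 + y))
w(H) = √H (w(H) = √(H + (6 - 2*3)) = √(H + (6 - 6)) = √(H + 0) = √H)
(c(-7)*(-71))*w(5) = ((2*(-7)/(3 - 7))*(-71))*√5 = ((2*(-7)/(-4))*(-71))*√5 = ((2*(-7)*(-¼))*(-71))*√5 = ((7/2)*(-71))*√5 = -497*√5/2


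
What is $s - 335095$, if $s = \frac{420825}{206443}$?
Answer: $- \frac{69177596260}{206443} \approx -3.3509 \cdot 10^{5}$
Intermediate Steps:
$s = \frac{420825}{206443}$ ($s = 420825 \cdot \frac{1}{206443} = \frac{420825}{206443} \approx 2.0385$)
$s - 335095 = \frac{420825}{206443} - 335095 = - \frac{69177596260}{206443}$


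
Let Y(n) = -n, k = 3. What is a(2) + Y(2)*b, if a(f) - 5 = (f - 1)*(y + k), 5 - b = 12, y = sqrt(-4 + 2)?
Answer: 22 + I*sqrt(2) ≈ 22.0 + 1.4142*I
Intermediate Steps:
y = I*sqrt(2) (y = sqrt(-2) = I*sqrt(2) ≈ 1.4142*I)
b = -7 (b = 5 - 1*12 = 5 - 12 = -7)
a(f) = 5 + (-1 + f)*(3 + I*sqrt(2)) (a(f) = 5 + (f - 1)*(I*sqrt(2) + 3) = 5 + (-1 + f)*(3 + I*sqrt(2)))
a(2) + Y(2)*b = (2 + 3*2 - I*sqrt(2) + I*2*sqrt(2)) - 1*2*(-7) = (2 + 6 - I*sqrt(2) + 2*I*sqrt(2)) - 2*(-7) = (8 + I*sqrt(2)) + 14 = 22 + I*sqrt(2)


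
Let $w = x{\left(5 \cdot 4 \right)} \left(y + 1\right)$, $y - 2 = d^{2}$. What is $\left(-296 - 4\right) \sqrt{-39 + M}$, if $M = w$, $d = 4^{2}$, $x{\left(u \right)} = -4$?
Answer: $- 1500 i \sqrt{43} \approx - 9836.2 i$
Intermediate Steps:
$d = 16$
$y = 258$ ($y = 2 + 16^{2} = 2 + 256 = 258$)
$w = -1036$ ($w = - 4 \left(258 + 1\right) = \left(-4\right) 259 = -1036$)
$M = -1036$
$\left(-296 - 4\right) \sqrt{-39 + M} = \left(-296 - 4\right) \sqrt{-39 - 1036} = - 300 \sqrt{-1075} = - 300 \cdot 5 i \sqrt{43} = - 1500 i \sqrt{43}$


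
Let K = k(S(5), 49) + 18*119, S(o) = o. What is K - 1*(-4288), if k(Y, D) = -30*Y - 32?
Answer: 6248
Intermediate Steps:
k(Y, D) = -32 - 30*Y
K = 1960 (K = (-32 - 30*5) + 18*119 = (-32 - 150) + 2142 = -182 + 2142 = 1960)
K - 1*(-4288) = 1960 - 1*(-4288) = 1960 + 4288 = 6248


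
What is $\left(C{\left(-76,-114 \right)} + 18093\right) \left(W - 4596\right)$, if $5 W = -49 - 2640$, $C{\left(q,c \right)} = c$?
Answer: $- \frac{461502951}{5} \approx -9.2301 \cdot 10^{7}$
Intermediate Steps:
$W = - \frac{2689}{5}$ ($W = \frac{-49 - 2640}{5} = \frac{1}{5} \left(-2689\right) = - \frac{2689}{5} \approx -537.8$)
$\left(C{\left(-76,-114 \right)} + 18093\right) \left(W - 4596\right) = \left(-114 + 18093\right) \left(- \frac{2689}{5} - 4596\right) = 17979 \left(- \frac{25669}{5}\right) = - \frac{461502951}{5}$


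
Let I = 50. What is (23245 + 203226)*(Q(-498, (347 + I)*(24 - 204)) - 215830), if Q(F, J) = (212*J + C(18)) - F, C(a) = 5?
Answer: -3479692264937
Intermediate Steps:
Q(F, J) = 5 - F + 212*J (Q(F, J) = (212*J + 5) - F = (5 + 212*J) - F = 5 - F + 212*J)
(23245 + 203226)*(Q(-498, (347 + I)*(24 - 204)) - 215830) = (23245 + 203226)*((5 - 1*(-498) + 212*((347 + 50)*(24 - 204))) - 215830) = 226471*((5 + 498 + 212*(397*(-180))) - 215830) = 226471*((5 + 498 + 212*(-71460)) - 215830) = 226471*((5 + 498 - 15149520) - 215830) = 226471*(-15149017 - 215830) = 226471*(-15364847) = -3479692264937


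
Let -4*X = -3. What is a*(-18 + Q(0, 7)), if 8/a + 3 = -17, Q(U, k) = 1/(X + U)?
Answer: 20/3 ≈ 6.6667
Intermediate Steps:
X = 3/4 (X = -1/4*(-3) = 3/4 ≈ 0.75000)
Q(U, k) = 1/(3/4 + U)
a = -2/5 (a = 8/(-3 - 17) = 8/(-20) = 8*(-1/20) = -2/5 ≈ -0.40000)
a*(-18 + Q(0, 7)) = -2*(-18 + 4/(3 + 4*0))/5 = -2*(-18 + 4/(3 + 0))/5 = -2*(-18 + 4/3)/5 = -2/5*(-50/3) = 20/3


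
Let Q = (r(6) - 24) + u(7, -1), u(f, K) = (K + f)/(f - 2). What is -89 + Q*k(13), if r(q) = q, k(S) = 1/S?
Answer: -5869/65 ≈ -90.292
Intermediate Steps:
k(S) = 1/S
u(f, K) = (K + f)/(-2 + f)
Q = -84/5 (Q = (6 - 24) + (-1 + 7)/(-2 + 7) = -18 + 6/5 = -84/5 ≈ -16.800)
-89 + Q*k(13) = -89 - 84/5/13 = -89 - 84/5*1/13 = -89 - 84/65 = -5869/65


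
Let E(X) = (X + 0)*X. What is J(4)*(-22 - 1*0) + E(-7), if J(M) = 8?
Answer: -127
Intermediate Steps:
E(X) = X² (E(X) = X*X = X²)
J(4)*(-22 - 1*0) + E(-7) = 8*(-22 - 1*0) + (-7)² = 8*(-22 + 0) + 49 = 8*(-22) + 49 = -176 + 49 = -127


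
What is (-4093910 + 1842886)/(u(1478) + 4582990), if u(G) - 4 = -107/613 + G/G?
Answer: -344969428/702343957 ≈ -0.49117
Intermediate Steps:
u(G) = 2958/613 (u(G) = 4 + (-107/613 + G/G) = 4 + (-107*1/613 + 1) = 4 + (-107/613 + 1) = 4 + 506/613 = 2958/613)
(-4093910 + 1842886)/(u(1478) + 4582990) = (-4093910 + 1842886)/(2958/613 + 4582990) = -2251024/2809375828/613 = -2251024*613/2809375828 = -344969428/702343957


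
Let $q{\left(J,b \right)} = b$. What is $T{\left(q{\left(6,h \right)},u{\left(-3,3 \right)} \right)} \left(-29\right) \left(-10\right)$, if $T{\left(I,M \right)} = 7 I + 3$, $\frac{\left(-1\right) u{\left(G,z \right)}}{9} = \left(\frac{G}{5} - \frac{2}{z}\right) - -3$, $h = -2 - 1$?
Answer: $-5220$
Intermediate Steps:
$h = -3$ ($h = -2 - 1 = -3$)
$u{\left(G,z \right)} = -27 + \frac{18}{z} - \frac{9 G}{5}$ ($u{\left(G,z \right)} = - 9 \left(\left(\frac{G}{5} - \frac{2}{z}\right) - -3\right) = - 9 \left(\left(G \frac{1}{5} - \frac{2}{z}\right) + 3\right) = - 9 \left(\left(\frac{G}{5} - \frac{2}{z}\right) + 3\right) = - 9 \left(\left(- \frac{2}{z} + \frac{G}{5}\right) + 3\right) = - 9 \left(3 - \frac{2}{z} + \frac{G}{5}\right) = -27 + \frac{18}{z} - \frac{9 G}{5}$)
$T{\left(I,M \right)} = 3 + 7 I$
$T{\left(q{\left(6,h \right)},u{\left(-3,3 \right)} \right)} \left(-29\right) \left(-10\right) = \left(3 + 7 \left(-3\right)\right) \left(-29\right) \left(-10\right) = \left(3 - 21\right) \left(-29\right) \left(-10\right) = \left(-18\right) \left(-29\right) \left(-10\right) = 522 \left(-10\right) = -5220$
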